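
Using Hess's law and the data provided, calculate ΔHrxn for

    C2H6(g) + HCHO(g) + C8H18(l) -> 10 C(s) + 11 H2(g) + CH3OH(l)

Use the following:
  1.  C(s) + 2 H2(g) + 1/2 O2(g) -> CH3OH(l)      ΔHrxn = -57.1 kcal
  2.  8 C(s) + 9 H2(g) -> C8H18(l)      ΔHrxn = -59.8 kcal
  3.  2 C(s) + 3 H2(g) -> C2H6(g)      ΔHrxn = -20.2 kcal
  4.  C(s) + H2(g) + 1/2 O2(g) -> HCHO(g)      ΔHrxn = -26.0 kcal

ΔHrxn = 48.9 kcal

eq. 1 as written: -57.1 kcal
eq. 2 reversed: +59.8 kcal
eq. 3 reversed: +20.2 kcal
eq. 4 reversed: +26.0 kcal
ΔHrxn = (1)·(-57.1) + (-1)·(-59.8) + (-1)·(-20.2) + (-1)·(-26.0) = 48.9 kcal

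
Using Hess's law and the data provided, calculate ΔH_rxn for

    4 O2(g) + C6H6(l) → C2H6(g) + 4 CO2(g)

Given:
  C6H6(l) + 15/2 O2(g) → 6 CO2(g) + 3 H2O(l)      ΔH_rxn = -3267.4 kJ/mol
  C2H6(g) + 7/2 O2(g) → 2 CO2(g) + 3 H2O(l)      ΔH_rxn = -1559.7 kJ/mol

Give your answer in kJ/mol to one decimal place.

ΔH_rxn = -1707.7 kJ/mol

equation 1 as written (C6H6(l) already on the reactant side): -3267.4 kJ/mol
equation 2 reversed (C2H6(g) must end up as a product): +1559.7 kJ/mol
ΔH_rxn = (1)·(-3267.4) + (-1)·(-1559.7) = -1707.7 kJ/mol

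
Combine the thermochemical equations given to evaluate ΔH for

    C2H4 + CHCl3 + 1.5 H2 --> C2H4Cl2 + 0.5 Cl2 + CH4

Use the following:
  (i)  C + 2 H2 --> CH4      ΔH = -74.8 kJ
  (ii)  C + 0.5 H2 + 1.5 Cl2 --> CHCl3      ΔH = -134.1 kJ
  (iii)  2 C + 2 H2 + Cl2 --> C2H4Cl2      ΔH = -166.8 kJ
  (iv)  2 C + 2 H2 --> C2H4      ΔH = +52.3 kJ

(i) as written (CH4 already on the product side): -74.8 kJ
(ii) reversed (reverse to put CHCl3 on the reactant side): +134.1 kJ
(iii) as written (C2H4Cl2 already on the product side): -166.8 kJ
(iv) reversed (reverse to put C2H4 on the reactant side): -52.3 kJ
ΔH = (-74.8) + (+134.1) + (-166.8) + (-52.3) = -159.8 kJ

ΔH = -159.8 kJ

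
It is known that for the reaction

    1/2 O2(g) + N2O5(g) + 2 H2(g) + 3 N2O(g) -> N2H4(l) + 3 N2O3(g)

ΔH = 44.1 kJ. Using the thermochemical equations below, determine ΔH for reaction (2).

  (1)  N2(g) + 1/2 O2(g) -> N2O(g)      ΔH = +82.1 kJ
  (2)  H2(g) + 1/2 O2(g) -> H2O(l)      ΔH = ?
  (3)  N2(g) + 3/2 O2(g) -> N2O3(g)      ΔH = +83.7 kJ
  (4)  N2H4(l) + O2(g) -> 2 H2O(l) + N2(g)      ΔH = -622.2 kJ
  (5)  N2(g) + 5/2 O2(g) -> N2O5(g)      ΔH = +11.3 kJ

ΔH = -285.8 kJ

(1) reversed and × 3: (-3)·(+82.1) = -246.3 kJ
(2) × 2: contributes 2·x
(3) × 3: (3)·(+83.7) = +251.1 kJ
(4) reversed: +622.2 kJ
(5) reversed: -11.3 kJ
+44.1 = (-246.3) + (+251.1) + (+622.2) + (-11.3) + 2·x
x = (+44.1 − (+615.7)) / (2) = -285.8 kJ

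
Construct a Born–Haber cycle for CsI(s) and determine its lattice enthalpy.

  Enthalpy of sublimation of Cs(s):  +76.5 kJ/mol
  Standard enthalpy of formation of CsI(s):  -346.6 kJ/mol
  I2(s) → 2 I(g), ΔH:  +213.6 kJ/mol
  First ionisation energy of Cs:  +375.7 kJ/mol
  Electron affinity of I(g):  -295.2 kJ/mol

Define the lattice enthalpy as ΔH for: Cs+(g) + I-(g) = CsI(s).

ΔHf° = 1·ΔHsub + 1·(ΣIE) + 1/2·D(I2) + 1·EA + U
-346.6 = 1·(+76.5) + 1·(+375.7) + 1/2·(+213.6) + 1·(-295.2) + U
U = -346.6 − (+263.8) = -610.4 kJ/mol

U = -610.4 kJ/mol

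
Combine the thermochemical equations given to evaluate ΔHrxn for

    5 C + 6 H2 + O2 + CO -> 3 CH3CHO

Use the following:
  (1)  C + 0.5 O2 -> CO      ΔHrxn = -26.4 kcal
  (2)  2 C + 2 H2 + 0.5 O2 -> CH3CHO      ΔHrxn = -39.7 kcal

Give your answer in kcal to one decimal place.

ΔHrxn = -92.7 kcal

(1) reversed: +26.4 kcal
(2) × 3: (3)·(-39.7) = -119.1 kcal
ΔHrxn = (-1)·(-26.4) + (3)·(-39.7) = -92.7 kcal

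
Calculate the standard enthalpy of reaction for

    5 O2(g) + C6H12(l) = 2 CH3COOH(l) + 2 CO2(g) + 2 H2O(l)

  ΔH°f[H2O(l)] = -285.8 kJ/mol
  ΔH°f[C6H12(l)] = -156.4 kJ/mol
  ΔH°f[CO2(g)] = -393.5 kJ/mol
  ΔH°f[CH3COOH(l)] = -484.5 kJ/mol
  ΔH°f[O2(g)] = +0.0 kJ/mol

ΔH_rxn = -2171.2 kJ/mol

Products: 2·(-484.5) + 2·(-393.5) + 2·(-285.8) = -2327.6
Reactants: 5·(+0.0) + 1·(-156.4) = -156.4
ΔH_rxn = (-2327.6) − (-156.4) = -2171.2 kJ/mol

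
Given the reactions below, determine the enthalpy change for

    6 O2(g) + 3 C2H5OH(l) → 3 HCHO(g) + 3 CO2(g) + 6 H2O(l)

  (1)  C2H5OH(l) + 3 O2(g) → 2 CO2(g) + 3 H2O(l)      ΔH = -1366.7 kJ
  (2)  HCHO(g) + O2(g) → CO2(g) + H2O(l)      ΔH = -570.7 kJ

(1) × 3: (3)·(-1366.7) = -4100.1 kJ
(2) reversed and × 3: (-3)·(-570.7) = +1712.1 kJ
By Hess's law, ΔH = (3)·(-1366.7) + (-3)·(-570.7) = -2388.0 kJ

ΔH = -2388.0 kJ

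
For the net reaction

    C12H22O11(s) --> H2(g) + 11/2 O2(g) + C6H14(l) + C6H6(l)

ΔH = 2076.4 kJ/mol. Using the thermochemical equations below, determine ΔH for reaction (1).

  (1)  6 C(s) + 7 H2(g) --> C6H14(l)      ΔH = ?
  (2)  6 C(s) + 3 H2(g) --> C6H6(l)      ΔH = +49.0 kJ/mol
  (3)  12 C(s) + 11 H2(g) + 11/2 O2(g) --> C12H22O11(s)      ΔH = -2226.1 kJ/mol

ΔH = -198.7 kJ/mol

(1) as written (C6H14(l) already on the product side): contributes x
(2) as written (C6H6(l) already on the product side): +49.0 kJ/mol
(3) reversed (reverse to put C12H22O11(s) on the reactant side): +2226.1 kJ/mol
+2076.4 = (+49.0) + (+2226.1) + x
x = (+2076.4 − (+2275.1)) / (1) = -198.7 kJ/mol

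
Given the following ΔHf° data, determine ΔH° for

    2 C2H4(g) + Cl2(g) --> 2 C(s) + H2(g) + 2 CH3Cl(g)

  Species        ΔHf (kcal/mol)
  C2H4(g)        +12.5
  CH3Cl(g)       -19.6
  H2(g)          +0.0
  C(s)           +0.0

Products: 2·(+0.0) + 1·(+0.0) + 2·(-19.6) = -39.2
Reactants: 2·(+12.5) + 1·(+0.0) = +25.0
ΔH° = (-39.2) − (+25.0) = -64.2 kcal/mol

ΔH° = -64.2 kcal/mol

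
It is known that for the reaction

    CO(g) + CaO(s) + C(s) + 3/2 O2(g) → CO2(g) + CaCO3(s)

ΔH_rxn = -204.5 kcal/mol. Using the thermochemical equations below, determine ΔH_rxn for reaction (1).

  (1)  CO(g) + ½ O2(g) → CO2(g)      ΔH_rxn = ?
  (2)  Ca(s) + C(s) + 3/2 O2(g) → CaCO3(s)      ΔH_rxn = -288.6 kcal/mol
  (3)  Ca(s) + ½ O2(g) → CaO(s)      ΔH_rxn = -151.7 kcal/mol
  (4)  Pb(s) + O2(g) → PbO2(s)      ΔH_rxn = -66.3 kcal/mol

(1) as written: contributes x
(2) as written: -288.6 kcal/mol
(3) reversed: +151.7 kcal/mol
(4): not needed.
-204.5 = (-288.6) + (+151.7) + x
x = (-204.5 − (-136.9)) / (1) = -67.6 kcal/mol

ΔH_rxn = -67.6 kcal/mol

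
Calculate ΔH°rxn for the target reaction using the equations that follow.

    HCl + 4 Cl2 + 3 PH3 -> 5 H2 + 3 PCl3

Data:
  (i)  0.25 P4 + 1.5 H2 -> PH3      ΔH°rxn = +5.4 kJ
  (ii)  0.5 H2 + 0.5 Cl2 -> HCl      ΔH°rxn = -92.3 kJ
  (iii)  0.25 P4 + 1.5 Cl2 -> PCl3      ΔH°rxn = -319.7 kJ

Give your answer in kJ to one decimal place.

ΔH°rxn = -883.0 kJ

(i) reversed and × 3: (-3)·(+5.4) = -16.2 kJ
(ii) reversed: +92.3 kJ
(iii) × 3: (3)·(-319.7) = -959.1 kJ
Summing the manipulated equations, ΔH°rxn = (-3)·(+5.4) + (-1)·(-92.3) + (3)·(-319.7) = -883.0 kJ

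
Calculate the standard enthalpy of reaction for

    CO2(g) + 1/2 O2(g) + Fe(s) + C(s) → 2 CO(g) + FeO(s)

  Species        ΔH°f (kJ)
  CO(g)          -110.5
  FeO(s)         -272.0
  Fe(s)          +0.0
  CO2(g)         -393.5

ΔH°rxn = Σ nΔHf°(products) − Σ nΔHf°(reactants).
Products: 2·(-110.5) + 1·(-272.0) = -493.0
Reactants: 1·(-393.5) + 1/2·(+0.0) + 1·(+0.0) + 1·(+0.0) = -393.5
ΔH°rxn = (-493.0) − (-393.5) = -99.5 kJ

ΔH°rxn = -99.5 kJ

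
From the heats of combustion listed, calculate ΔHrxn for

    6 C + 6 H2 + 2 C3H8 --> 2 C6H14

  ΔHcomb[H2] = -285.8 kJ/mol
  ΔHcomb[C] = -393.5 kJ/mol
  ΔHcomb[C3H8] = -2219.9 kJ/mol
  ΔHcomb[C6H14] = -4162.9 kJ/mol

Using ΔH = Σ nΔHc°(reactants) − Σ nΔHc°(products):
= [6·(-393.5) + 6·(-285.8) + 2·(-2219.9)] − [2·(-4162.9)]
= -189.8 kJ/mol

ΔHrxn = -189.8 kJ/mol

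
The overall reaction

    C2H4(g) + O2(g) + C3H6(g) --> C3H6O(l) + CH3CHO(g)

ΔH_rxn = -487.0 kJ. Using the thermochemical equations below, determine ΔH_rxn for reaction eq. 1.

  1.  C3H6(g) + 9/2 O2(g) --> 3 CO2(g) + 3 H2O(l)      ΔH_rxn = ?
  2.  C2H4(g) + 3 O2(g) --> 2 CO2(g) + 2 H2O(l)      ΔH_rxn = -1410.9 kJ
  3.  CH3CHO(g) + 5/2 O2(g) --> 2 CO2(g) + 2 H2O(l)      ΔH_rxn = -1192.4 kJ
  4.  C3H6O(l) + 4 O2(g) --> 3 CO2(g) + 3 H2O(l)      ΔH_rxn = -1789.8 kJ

eq. 1 as written (C3H6(g) already on the reactant side): contributes x
eq. 2 as written (C2H4(g) already on the reactant side): -1410.9 kJ
eq. 3 reversed (reverse to put CH3CHO(g) on the product side): +1192.4 kJ
eq. 4 reversed (C3H6O(l) must end up as a product): +1789.8 kJ
-487.0 = (-1410.9) + (+1192.4) + (+1789.8) + x
x = (-487.0 − (+1571.3)) / (1) = -2058.3 kJ

ΔH_rxn = -2058.3 kJ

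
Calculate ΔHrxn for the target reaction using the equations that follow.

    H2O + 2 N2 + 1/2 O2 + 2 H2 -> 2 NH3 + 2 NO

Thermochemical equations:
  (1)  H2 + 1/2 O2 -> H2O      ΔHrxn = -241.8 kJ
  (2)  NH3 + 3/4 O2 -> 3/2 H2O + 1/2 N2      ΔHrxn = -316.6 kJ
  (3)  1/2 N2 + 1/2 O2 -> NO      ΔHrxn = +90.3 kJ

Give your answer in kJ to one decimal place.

ΔHrxn = 330.2 kJ

(1) × 2: (2)·(-241.8) = -483.6 kJ
(2) reversed and × 2: (-2)·(-316.6) = +633.2 kJ
(3) × 2: (2)·(+90.3) = +180.6 kJ
ΔHrxn = (2)·(-241.8) + (-2)·(-316.6) + (2)·(+90.3) = 330.2 kJ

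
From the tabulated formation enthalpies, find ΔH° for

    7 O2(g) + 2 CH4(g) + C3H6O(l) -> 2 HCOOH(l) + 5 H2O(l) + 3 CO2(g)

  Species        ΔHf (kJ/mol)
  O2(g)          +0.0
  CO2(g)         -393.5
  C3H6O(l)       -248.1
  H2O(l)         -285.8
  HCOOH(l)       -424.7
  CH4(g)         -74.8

ΔH° = -3061.2 kJ/mol

ΔH°rxn = Σ nΔHf°(products) − Σ nΔHf°(reactants).
Products: 2·(-424.7) + 5·(-285.8) + 3·(-393.5) = -3458.9
Reactants: 7·(+0.0) + 2·(-74.8) + 1·(-248.1) = -397.7
ΔH° = (-3458.9) − (-397.7) = -3061.2 kJ/mol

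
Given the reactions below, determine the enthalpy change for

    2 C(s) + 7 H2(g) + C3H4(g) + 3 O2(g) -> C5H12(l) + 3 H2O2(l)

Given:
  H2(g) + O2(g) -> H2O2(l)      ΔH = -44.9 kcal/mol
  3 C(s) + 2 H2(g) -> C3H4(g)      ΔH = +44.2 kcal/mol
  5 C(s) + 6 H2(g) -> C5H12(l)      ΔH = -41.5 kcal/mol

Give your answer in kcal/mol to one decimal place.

ΔH = -220.4 kcal/mol

equation 1 × 3 (×3 to match 3 H2O2(l) in the target): (3)·(-44.9) = -134.7 kcal/mol
equation 2 reversed (reverse to put C3H4(g) on the reactant side): -44.2 kcal/mol
equation 3 as written (C5H12(l) already on the product side): -41.5 kcal/mol
ΔH = (3)·(-44.9) + (-1)·(+44.2) + (1)·(-41.5) = -220.4 kcal/mol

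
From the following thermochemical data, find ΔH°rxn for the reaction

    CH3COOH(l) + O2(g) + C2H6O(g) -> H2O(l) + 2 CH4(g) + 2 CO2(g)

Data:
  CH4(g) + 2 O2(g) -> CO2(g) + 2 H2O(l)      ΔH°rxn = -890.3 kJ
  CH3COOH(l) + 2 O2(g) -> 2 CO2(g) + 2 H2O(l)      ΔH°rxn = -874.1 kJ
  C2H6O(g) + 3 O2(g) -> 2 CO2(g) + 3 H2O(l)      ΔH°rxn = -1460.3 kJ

ΔH°rxn = -553.8 kJ

equation 1 reversed and × 2 (reverse to put CH4(g) on the product side; ×2 to match 2 CH4(g) in the target): (-2)·(-890.3) = +1780.6 kJ
equation 2 as written (CH3COOH(l) already on the reactant side): -874.1 kJ
equation 3 as written (C2H6O(g) already on the reactant side): -1460.3 kJ
ΔH°rxn = (-2)·(-890.3) + (1)·(-874.1) + (1)·(-1460.3) = -553.8 kJ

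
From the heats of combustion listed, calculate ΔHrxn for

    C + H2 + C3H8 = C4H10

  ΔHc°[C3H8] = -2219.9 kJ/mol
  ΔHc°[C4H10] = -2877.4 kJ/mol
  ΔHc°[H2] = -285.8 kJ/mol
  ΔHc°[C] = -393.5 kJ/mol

Using ΔH = Σ nΔHc°(reactants) − Σ nΔHc°(products):
= [1·(-393.5) + 1·(-285.8) + 1·(-2219.9)] − [1·(-2877.4)]
= -21.8 kJ/mol

ΔHrxn = -21.8 kJ/mol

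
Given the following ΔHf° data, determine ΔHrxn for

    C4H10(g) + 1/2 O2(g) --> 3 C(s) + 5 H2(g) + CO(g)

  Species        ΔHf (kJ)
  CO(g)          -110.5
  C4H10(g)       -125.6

ΔHrxn = 15.1 kJ

ΔH°rxn = Σ nΔHf°(products) − Σ nΔHf°(reactants).
Products: 3·(+0.0) + 5·(+0.0) + 1·(-110.5) = -110.5
Reactants: 1·(-125.6) + 1/2·(+0.0) = -125.6
ΔHrxn = (-110.5) − (-125.6) = 15.1 kJ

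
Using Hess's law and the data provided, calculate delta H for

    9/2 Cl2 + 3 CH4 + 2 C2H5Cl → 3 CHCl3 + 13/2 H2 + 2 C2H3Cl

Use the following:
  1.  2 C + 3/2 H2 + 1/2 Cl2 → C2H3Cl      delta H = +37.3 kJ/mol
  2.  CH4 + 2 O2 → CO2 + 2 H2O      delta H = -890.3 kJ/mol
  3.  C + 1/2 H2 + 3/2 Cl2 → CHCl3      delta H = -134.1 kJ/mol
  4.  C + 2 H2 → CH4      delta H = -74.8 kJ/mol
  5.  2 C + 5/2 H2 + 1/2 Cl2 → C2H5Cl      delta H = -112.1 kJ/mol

delta H = 120.9 kJ/mol

eq. 1 × 2: (2)·(+37.3) = +74.6 kJ/mol
eq. 2: not needed.
eq. 3 × 3: (3)·(-134.1) = -402.3 kJ/mol
eq. 4 reversed and × 3: (-3)·(-74.8) = +224.4 kJ/mol
eq. 5 reversed and × 2: (-2)·(-112.1) = +224.2 kJ/mol
delta H = (2)·(+37.3) + (3)·(-134.1) + (-3)·(-74.8) + (-2)·(-112.1) = 120.9 kJ/mol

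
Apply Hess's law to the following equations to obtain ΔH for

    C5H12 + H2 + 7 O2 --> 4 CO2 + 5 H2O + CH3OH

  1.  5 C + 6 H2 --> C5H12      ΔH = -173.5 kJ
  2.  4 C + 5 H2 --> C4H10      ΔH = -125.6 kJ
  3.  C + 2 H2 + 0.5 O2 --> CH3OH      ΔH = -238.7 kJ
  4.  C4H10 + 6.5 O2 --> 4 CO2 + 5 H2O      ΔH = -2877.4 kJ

eq. 1 reversed (C5H12 must end up as a reactant): +173.5 kJ
eq. 2 as written: -125.6 kJ
eq. 3 as written (CH3OH already on the product side): -238.7 kJ
eq. 4 as written (CO2 already on the product side): -2877.4 kJ
ΔH = (+173.5) + (-125.6) + (-238.7) + (-2877.4) = -3068.2 kJ

ΔH = -3068.2 kJ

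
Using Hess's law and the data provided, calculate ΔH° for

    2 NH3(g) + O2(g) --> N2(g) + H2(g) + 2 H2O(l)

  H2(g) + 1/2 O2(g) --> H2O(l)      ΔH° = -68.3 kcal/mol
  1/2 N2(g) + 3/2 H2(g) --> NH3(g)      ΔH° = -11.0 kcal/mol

ΔH° = -114.6 kcal/mol

equation 1 × 2: (2)·(-68.3) = -136.6 kcal/mol
equation 2 reversed and × 2: (-2)·(-11.0) = +22.0 kcal/mol
By Hess's law, ΔH° = (-136.6) + (+22.0) = -114.6 kcal/mol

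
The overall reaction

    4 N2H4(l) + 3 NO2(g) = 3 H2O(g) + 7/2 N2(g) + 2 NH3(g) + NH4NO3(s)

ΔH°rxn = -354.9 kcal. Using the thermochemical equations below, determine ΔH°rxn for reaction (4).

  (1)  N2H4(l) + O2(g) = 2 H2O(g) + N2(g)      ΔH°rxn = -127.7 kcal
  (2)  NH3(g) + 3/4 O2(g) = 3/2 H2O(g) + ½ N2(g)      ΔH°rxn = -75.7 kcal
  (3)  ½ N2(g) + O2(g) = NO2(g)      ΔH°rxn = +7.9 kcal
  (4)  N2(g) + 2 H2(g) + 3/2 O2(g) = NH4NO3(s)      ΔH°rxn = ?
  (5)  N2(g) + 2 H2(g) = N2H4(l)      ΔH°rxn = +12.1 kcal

(1) × 3: (3)·(-127.7) = -383.1 kcal
(2) reversed and × 2: (-2)·(-75.7) = +151.4 kcal
(3) reversed and × 3: (-3)·(+7.9) = -23.7 kcal
(4) as written: contributes x
(5) reversed: -12.1 kcal
-354.9 = (-383.1) + (+151.4) + (-23.7) + (-12.1) + x
x = (-354.9 − (-267.5)) / (1) = -87.4 kcal

ΔH°rxn = -87.4 kcal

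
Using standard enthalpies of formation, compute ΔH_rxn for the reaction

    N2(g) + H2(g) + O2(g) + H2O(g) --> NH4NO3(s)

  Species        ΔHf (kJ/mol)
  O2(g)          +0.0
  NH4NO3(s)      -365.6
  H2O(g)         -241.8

ΔH_rxn = -123.8 kJ/mol

Products: 1·(-365.6) = -365.6
Reactants: 1·(+0.0) + 1·(+0.0) + 1·(+0.0) + 1·(-241.8) = -241.8
ΔH_rxn = (-365.6) − (-241.8) = -123.8 kJ/mol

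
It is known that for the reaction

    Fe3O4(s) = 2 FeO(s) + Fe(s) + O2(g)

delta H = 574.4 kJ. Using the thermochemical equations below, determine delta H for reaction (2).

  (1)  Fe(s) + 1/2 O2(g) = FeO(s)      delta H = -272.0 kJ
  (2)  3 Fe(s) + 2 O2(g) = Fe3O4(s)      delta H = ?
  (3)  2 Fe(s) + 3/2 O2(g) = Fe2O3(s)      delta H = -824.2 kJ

(1) × 2 (×2 to match 2 FeO(s) in the target): (2)·(-272.0) = -544.0 kJ
(2) reversed (reverse to put Fe3O4(s) on the reactant side): contributes −x
(3): not needed (Fe2O3(s) appears nowhere else).
+574.4 = (-544.0) − x
x = (+574.4 − (-544.0)) / (-1) = -1118.4 kJ

delta H = -1118.4 kJ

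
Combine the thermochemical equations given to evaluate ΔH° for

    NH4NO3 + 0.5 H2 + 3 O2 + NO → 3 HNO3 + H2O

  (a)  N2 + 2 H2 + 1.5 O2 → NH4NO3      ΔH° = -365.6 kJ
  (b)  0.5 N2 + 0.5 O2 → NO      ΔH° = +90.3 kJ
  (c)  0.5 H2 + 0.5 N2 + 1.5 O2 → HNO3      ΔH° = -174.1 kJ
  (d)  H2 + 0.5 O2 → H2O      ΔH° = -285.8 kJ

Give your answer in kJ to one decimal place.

ΔH° = -532.8 kJ

(a) reversed (NH4NO3 must end up as a reactant): +365.6 kJ
(b) reversed (reverse to put NO on the reactant side): -90.3 kJ
(c) × 3 (scale by 3 for the 3 HNO3): (3)·(-174.1) = -522.3 kJ
(d) as written (H2O already on the product side): -285.8 kJ
Combining the equations, ΔH° = (-1)·(-365.6) + (-1)·(+90.3) + (3)·(-174.1) + (1)·(-285.8) = -532.8 kJ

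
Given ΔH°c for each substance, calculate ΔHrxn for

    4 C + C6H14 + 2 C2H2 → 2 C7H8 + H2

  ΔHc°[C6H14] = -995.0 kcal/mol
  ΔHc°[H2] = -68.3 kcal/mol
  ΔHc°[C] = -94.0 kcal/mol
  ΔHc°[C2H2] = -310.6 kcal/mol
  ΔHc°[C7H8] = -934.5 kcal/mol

ΔHrxn = -54.9 kcal/mol

With combustion enthalpies, reactants minus products:
= [4·(-94.0) + 1·(-995.0) + 2·(-310.6)] − [2·(-934.5) + 1·(-68.3)]
= -54.9 kcal/mol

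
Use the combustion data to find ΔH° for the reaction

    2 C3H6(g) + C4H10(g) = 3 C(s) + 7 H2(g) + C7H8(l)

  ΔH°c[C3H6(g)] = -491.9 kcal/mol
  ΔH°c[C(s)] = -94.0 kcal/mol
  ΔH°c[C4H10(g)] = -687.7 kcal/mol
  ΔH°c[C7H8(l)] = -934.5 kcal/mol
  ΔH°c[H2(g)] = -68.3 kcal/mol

ΔH° = 23.1 kcal/mol

Using ΔH = Σ nΔHc°(reactants) − Σ nΔHc°(products):
= [2·(-491.9) + 1·(-687.7)] − [3·(-94.0) + 7·(-68.3) + 1·(-934.5)]
= 23.1 kcal/mol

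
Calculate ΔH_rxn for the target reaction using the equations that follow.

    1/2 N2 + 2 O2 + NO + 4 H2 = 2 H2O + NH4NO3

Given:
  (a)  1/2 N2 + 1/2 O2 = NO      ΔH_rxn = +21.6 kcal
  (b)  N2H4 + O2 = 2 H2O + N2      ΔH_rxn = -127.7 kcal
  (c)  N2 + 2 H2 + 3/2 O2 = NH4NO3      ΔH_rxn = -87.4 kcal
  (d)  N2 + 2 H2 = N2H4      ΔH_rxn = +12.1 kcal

ΔH_rxn = -224.6 kcal

(a) reversed: -21.6 kcal
(b) as written: -127.7 kcal
(c) as written: -87.4 kcal
(d) as written: +12.1 kcal
ΔH_rxn = (-1)·(+21.6) + (1)·(-127.7) + (1)·(-87.4) + (1)·(+12.1) = -224.6 kcal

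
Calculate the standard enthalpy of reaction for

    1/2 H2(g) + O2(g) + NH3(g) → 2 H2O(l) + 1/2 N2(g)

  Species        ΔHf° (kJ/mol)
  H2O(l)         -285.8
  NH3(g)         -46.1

Products: 2·(-285.8) + 1/2·(+0.0) = -571.6
Reactants: 1/2·(+0.0) + 1·(+0.0) + 1·(-46.1) = -46.1
ΔH° = (-571.6) − (-46.1) = -525.5 kJ/mol

ΔH° = -525.5 kJ/mol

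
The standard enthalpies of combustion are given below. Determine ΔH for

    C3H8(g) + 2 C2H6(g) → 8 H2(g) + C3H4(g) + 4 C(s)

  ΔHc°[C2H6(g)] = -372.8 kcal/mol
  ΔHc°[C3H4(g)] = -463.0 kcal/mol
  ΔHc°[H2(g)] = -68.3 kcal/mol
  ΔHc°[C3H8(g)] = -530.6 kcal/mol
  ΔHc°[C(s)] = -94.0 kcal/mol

Using ΔH = Σ nΔHc°(reactants) − Σ nΔHc°(products):
= [1·(-530.6) + 2·(-372.8)] − [8·(-68.3) + 1·(-463.0) + 4·(-94.0)]
= 109.2 kcal/mol

ΔH = 109.2 kcal/mol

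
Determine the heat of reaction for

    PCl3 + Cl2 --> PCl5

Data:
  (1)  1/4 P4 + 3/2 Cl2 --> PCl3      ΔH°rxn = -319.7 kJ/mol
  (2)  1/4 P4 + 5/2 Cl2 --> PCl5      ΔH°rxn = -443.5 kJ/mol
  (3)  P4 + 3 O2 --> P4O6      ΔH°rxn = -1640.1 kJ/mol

(1) reversed (PCl3 must end up as a reactant): +319.7 kJ/mol
(2) as written (PCl5 already on the product side): -443.5 kJ/mol
(3): not needed (O2 appears nowhere else).
ΔH°rxn = (-1)·(-319.7) + (1)·(-443.5) = -123.8 kJ/mol

ΔH°rxn = -123.8 kJ/mol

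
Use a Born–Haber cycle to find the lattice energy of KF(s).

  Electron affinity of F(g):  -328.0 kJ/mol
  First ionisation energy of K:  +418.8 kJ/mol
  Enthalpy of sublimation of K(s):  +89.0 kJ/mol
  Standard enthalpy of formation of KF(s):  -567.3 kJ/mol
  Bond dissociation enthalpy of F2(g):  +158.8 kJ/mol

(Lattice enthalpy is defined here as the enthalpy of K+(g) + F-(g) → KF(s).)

ΔHf° = 1·ΔHsub + 1·(ΣIE) + 1/2·D(F2) + 1·EA + U
-567.3 = 1·(+89.0) + 1·(+418.8) + 1/2·(+158.8) + 1·(-328.0) + U
U = -567.3 − (+259.2) = -826.5 kJ/mol

U = -826.5 kJ/mol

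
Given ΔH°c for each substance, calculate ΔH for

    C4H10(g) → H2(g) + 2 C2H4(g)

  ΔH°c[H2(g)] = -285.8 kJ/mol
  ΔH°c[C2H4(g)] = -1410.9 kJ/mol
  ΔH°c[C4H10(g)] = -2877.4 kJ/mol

Using ΔH = Σ nΔHc°(reactants) − Σ nΔHc°(products):
= [1·(-2877.4)] − [1·(-285.8) + 2·(-1410.9)]
= 230.2 kJ/mol

ΔH = 230.2 kJ/mol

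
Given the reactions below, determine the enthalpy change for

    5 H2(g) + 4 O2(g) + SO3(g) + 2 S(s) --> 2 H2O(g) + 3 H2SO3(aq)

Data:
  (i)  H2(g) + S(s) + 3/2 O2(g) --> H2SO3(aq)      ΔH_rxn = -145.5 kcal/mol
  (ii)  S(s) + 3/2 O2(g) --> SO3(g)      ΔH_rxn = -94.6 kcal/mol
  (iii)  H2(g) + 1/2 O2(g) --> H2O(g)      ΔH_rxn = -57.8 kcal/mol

ΔH_rxn = -457.5 kcal/mol

(i) × 3: (3)·(-145.5) = -436.5 kcal/mol
(ii) reversed: +94.6 kcal/mol
(iii) × 2: (2)·(-57.8) = -115.6 kcal/mol
Combining the equations, ΔH_rxn = (3)·(-145.5) + (-1)·(-94.6) + (2)·(-57.8) = -457.5 kcal/mol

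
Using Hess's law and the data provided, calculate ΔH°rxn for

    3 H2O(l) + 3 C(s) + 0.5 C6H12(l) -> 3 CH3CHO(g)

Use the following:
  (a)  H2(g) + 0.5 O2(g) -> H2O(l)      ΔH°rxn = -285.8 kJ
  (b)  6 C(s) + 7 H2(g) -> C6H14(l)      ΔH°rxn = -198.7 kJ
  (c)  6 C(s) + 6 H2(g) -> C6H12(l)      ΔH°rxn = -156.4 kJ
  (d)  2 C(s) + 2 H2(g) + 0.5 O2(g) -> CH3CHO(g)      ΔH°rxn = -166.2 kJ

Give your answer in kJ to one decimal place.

ΔH°rxn = 437.0 kJ

(a) reversed and × 3 (H2O(l) must end up as a reactant; ×3 to match 3 H2O(l) in the target): (-3)·(-285.8) = +857.4 kJ
(b): not needed (C6H14(l) appears nowhere else).
(c) reversed and × 1/2 (reverse to put C6H12(l) on the reactant side; ×1/2 to match 1/2 C6H12(l) in the target): (-1/2)·(-156.4) = +78.2 kJ
(d) × 3 (×3 to match 3 CH3CHO(g) in the target): (3)·(-166.2) = -498.6 kJ
Combining the equations, ΔH°rxn = (+857.4) + (+78.2) + (-498.6) = 437.0 kJ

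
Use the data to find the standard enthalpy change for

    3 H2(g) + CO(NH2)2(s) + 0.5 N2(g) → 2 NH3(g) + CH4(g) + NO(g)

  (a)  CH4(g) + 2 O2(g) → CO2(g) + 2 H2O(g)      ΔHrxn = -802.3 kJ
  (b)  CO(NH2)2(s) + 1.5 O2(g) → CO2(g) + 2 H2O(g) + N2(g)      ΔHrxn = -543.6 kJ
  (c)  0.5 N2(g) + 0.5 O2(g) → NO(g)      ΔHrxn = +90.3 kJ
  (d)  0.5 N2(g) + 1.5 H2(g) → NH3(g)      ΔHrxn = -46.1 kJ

ΔHrxn = 256.8 kJ

(a) reversed: +802.3 kJ
(b) as written: -543.6 kJ
(c) as written: +90.3 kJ
(d) × 2: (2)·(-46.1) = -92.2 kJ
ΔHrxn = (-1)·(-802.3) + (1)·(-543.6) + (1)·(+90.3) + (2)·(-46.1) = 256.8 kJ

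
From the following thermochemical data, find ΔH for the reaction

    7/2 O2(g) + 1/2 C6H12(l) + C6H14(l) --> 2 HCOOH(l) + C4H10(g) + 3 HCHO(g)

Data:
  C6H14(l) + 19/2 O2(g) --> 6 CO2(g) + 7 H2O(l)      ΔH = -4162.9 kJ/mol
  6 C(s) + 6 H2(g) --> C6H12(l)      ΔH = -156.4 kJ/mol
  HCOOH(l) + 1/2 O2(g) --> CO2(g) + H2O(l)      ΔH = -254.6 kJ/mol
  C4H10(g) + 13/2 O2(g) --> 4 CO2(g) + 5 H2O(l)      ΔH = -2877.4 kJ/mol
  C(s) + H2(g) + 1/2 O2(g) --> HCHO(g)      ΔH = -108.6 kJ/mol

ΔH = -1023.9 kJ/mol

equation 1 as written: -4162.9 kJ/mol
equation 2 reversed and × 1/2: (-1/2)·(-156.4) = +78.2 kJ/mol
equation 3 reversed and × 2: (-2)·(-254.6) = +509.2 kJ/mol
equation 4 reversed: +2877.4 kJ/mol
equation 5 × 3: (3)·(-108.6) = -325.8 kJ/mol
Summing the manipulated equations, ΔH = (1)·(-4162.9) + (-1/2)·(-156.4) + (-2)·(-254.6) + (-1)·(-2877.4) + (3)·(-108.6) = -1023.9 kJ/mol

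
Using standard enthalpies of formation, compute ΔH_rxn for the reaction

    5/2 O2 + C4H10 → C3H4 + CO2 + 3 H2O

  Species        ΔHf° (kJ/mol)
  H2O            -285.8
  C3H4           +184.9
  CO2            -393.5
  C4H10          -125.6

ΔH°rxn = Σ nΔHf°(products) − Σ nΔHf°(reactants).
Products: 1·(+184.9) + 1·(-393.5) + 3·(-285.8) = -1066.0
Reactants: 5/2·(+0.0) + 1·(-125.6) = -125.6
ΔH_rxn = (-1066.0) − (-125.6) = -940.4 kJ/mol

ΔH_rxn = -940.4 kJ/mol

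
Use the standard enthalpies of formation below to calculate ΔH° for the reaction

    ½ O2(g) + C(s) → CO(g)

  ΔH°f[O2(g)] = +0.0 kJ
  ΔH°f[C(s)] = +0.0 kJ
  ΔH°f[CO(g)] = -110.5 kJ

Products: 1·(-110.5) = -110.5
Reactants: 1/2·(+0.0) + 1·(+0.0) = +0.0
ΔH° = (-110.5) − (+0.0) = -110.5 kJ

ΔH° = -110.5 kJ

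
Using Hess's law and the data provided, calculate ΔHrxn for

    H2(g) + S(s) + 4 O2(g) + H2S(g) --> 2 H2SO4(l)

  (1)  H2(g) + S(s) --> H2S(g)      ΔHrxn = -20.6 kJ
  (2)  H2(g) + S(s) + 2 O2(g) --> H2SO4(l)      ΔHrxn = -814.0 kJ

(1) reversed (H2S(g) must end up as a reactant): +20.6 kJ
(2) × 2 (×2 to match 2 H2SO4(l) in the target): (2)·(-814.0) = -1628.0 kJ
ΔHrxn = (-1)·(-20.6) + (2)·(-814.0) = -1607.4 kJ

ΔHrxn = -1607.4 kJ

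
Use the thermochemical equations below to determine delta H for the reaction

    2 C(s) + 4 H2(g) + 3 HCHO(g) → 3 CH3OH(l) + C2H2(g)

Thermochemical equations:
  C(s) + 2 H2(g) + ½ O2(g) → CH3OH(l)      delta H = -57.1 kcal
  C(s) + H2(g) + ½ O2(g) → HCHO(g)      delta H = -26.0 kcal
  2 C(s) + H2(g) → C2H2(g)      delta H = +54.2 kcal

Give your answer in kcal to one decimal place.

delta H = -39.1 kcal

equation 1 × 3: (3)·(-57.1) = -171.3 kcal
equation 2 reversed and × 3: (-3)·(-26.0) = +78.0 kcal
equation 3 as written: +54.2 kcal
delta H = (3)·(-57.1) + (-3)·(-26.0) + (1)·(+54.2) = -39.1 kcal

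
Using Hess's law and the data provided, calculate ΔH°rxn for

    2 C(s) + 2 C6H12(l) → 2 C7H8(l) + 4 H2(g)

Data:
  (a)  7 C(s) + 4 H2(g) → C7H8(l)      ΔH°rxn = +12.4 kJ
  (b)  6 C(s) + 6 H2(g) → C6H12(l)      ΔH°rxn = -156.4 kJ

ΔH°rxn = 337.6 kJ

(a) × 2 (scale by 2 for the 2 C7H8(l)): (2)·(+12.4) = +24.8 kJ
(b) reversed and × 2 (reverse to put C6H12(l) on the reactant side; scale by 2 for the 2 C6H12(l)): (-2)·(-156.4) = +312.8 kJ
ΔH°rxn = (+24.8) + (+312.8) = 337.6 kJ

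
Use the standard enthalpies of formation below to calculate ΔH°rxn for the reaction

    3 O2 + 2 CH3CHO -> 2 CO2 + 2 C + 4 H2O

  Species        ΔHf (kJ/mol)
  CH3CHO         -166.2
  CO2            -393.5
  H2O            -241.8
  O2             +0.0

ΔH°rxn = -1421.8 kJ/mol

ΔH°rxn = Σ nΔHf°(products) − Σ nΔHf°(reactants).
Products: 2·(-393.5) + 2·(+0.0) + 4·(-241.8) = -1754.2
Reactants: 3·(+0.0) + 2·(-166.2) = -332.4
ΔH°rxn = (-1754.2) − (-332.4) = -1421.8 kJ/mol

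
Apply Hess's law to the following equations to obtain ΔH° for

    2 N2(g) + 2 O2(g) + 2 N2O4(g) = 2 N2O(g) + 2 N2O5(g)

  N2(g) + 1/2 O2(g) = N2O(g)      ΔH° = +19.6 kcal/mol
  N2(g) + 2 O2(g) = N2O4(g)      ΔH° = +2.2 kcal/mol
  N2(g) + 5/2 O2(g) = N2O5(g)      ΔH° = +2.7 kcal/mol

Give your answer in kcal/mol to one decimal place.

equation 1 × 2: (2)·(+19.6) = +39.2 kcal/mol
equation 2 reversed and × 2: (-2)·(+2.2) = -4.4 kcal/mol
equation 3 × 2: (2)·(+2.7) = +5.4 kcal/mol
ΔH° = (+39.2) + (-4.4) + (+5.4) = 40.2 kcal/mol

ΔH° = 40.2 kcal/mol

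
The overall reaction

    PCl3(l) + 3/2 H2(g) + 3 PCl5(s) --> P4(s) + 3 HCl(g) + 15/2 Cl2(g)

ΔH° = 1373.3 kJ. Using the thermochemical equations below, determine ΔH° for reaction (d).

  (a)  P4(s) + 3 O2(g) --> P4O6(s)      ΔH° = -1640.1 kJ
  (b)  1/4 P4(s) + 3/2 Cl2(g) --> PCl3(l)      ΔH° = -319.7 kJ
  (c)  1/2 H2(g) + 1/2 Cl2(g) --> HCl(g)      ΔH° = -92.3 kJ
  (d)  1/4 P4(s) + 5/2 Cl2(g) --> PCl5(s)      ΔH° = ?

ΔH° = -443.5 kJ

(a): not needed.
(b) reversed: +319.7 kJ
(c) × 3: (3)·(-92.3) = -276.9 kJ
(d) reversed and × 3: contributes −3·x
+1373.3 = (+319.7) + (-276.9) − 3·x
x = (+1373.3 − (+42.8)) / (-3) = -443.5 kJ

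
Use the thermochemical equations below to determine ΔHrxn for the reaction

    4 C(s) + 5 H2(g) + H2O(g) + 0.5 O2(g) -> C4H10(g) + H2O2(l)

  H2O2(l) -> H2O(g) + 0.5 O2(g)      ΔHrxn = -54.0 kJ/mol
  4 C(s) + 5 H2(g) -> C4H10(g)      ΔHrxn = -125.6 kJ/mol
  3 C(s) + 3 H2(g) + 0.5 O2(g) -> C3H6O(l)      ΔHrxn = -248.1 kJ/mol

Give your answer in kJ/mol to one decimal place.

equation 1 reversed: +54.0 kJ/mol
equation 2 as written: -125.6 kJ/mol
equation 3: not needed.
By Hess's law, ΔHrxn = (+54.0) + (-125.6) = -71.6 kJ/mol

ΔHrxn = -71.6 kJ/mol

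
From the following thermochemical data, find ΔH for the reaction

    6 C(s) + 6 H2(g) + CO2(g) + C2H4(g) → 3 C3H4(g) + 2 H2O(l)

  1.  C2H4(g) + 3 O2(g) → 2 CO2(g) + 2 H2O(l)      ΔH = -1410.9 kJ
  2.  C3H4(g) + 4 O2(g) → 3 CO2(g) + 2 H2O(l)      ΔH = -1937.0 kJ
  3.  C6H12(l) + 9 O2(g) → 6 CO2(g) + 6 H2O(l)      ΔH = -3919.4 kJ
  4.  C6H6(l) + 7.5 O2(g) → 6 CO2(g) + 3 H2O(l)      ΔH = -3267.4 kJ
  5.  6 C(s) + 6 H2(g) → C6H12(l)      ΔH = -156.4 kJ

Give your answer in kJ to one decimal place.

eq. 1 as written: -1410.9 kJ
eq. 2 reversed and × 3: (-3)·(-1937.0) = +5811.0 kJ
eq. 3 as written: -3919.4 kJ
eq. 4: not needed.
eq. 5 as written: -156.4 kJ
By Hess's law, ΔH = (-1410.9) + (+5811.0) + (-3919.4) + (-156.4) = 324.3 kJ

ΔH = 324.3 kJ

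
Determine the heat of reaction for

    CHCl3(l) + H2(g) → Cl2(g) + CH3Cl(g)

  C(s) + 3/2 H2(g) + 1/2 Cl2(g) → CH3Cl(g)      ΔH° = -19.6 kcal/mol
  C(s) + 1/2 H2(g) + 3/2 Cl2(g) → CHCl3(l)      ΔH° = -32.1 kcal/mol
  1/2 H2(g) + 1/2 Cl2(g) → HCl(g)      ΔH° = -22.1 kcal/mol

equation 1 as written: -19.6 kcal/mol
equation 2 reversed: +32.1 kcal/mol
equation 3: not needed.
ΔH° = (1)·(-19.6) + (-1)·(-32.1) = 12.5 kcal/mol

ΔH° = 12.5 kcal/mol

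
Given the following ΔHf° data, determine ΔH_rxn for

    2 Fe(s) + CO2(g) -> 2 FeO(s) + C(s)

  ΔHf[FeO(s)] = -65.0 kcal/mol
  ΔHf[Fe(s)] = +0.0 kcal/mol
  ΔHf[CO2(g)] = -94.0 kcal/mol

ΔH_rxn = -36.0 kcal/mol

ΔH°rxn = Σ nΔHf°(products) − Σ nΔHf°(reactants).
Products: 2·(-65.0) + 1·(+0.0) = -130.0
Reactants: 2·(+0.0) + 1·(-94.0) = -94.0
ΔH_rxn = (-130.0) − (-94.0) = -36.0 kcal/mol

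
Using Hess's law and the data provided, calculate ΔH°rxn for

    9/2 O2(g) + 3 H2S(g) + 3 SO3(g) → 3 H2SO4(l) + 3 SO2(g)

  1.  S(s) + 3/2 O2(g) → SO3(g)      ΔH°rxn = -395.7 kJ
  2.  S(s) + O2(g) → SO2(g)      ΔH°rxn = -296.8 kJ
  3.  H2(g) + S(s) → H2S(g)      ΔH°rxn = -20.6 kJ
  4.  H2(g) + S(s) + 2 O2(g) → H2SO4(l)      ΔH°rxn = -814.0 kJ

ΔH°rxn = -2083.5 kJ

eq. 1 reversed and × 3 (SO3(g) must end up as a reactant; scale by 3 for the 3 SO3(g)): (-3)·(-395.7) = +1187.1 kJ
eq. 2 × 3 (scale by 3 for the 3 SO2(g)): (3)·(-296.8) = -890.4 kJ
eq. 3 reversed and × 3 (H2S(g) must end up as a reactant; scale by 3 for the 3 H2S(g)): (-3)·(-20.6) = +61.8 kJ
eq. 4 × 3 (×3 to match 3 H2SO4(l) in the target): (3)·(-814.0) = -2442.0 kJ
Since enthalpy is a state function, ΔH°rxn = (+1187.1) + (-890.4) + (+61.8) + (-2442.0) = -2083.5 kJ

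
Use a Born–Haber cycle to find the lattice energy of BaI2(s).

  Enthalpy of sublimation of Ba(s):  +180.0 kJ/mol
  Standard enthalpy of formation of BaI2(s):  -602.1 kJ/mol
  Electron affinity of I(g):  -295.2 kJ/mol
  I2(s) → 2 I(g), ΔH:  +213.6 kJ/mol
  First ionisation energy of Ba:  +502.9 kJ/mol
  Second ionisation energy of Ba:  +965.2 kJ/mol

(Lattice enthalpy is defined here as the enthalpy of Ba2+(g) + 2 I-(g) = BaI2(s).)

ΔHf° = 1·ΔHsub + 1·(ΣIE) + 1·D(I2) + 2·EA + U
-602.1 = 1·(+180.0) + 1·(+1468.1) + 1·(+213.6) + 2·(-295.2) + U
U = -602.1 − (+1271.3) = -1873.4 kJ/mol

U = -1873.4 kJ/mol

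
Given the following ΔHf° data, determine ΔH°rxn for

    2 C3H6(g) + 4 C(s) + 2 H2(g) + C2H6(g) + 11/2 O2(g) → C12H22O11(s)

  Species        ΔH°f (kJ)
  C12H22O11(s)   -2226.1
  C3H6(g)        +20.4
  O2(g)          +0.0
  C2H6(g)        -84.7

Products: 1·(-2226.1) = -2226.1
Reactants: 2·(+20.4) + 4·(+0.0) + 2·(+0.0) + 1·(-84.7) + 11/2·(+0.0) = -43.9
ΔH°rxn = (-2226.1) − (-43.9) = -2182.2 kJ

ΔH°rxn = -2182.2 kJ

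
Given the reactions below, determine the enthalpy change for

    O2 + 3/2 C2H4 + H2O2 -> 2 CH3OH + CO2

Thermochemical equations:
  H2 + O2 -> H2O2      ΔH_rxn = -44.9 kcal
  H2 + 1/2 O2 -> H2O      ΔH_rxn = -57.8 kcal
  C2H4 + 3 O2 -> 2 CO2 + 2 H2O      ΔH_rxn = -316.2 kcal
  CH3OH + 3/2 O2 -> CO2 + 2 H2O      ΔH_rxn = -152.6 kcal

equation 1 reversed (H2O2 must end up as a reactant): +44.9 kcal
equation 2 as written: -57.8 kcal
equation 3 × 3/2 (×3/2 to match 3/2 C2H4 in the target): (3/2)·(-316.2) = -474.3 kcal
equation 4 reversed and × 2 (reverse to put CH3OH on the product side; ×2 to match 2 CH3OH in the target): (-2)·(-152.6) = +305.2 kcal
Combining the equations, ΔH_rxn = (-1)·(-44.9) + (1)·(-57.8) + (3/2)·(-316.2) + (-2)·(-152.6) = -182.0 kcal

ΔH_rxn = -182.0 kcal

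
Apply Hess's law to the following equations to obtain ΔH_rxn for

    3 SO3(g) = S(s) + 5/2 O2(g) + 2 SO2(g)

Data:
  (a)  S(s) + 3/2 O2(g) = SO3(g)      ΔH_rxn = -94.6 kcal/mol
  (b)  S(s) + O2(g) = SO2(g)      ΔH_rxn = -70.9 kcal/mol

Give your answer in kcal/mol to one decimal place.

(a) reversed and × 3 (SO3(g) must end up as a reactant; scale by 3 for the 3 SO3(g)): (-3)·(-94.6) = +283.8 kcal/mol
(b) × 2 (scale by 2 for the 2 SO2(g)): (2)·(-70.9) = -141.8 kcal/mol
ΔH_rxn = (+283.8) + (-141.8) = 142.0 kcal/mol

ΔH_rxn = 142.0 kcal/mol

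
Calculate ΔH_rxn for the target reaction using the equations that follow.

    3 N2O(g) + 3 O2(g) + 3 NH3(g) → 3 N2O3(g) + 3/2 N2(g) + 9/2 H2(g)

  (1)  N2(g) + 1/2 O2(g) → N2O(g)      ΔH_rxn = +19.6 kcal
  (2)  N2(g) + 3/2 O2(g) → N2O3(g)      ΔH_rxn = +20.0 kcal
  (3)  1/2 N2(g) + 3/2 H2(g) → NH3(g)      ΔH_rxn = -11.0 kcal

ΔH_rxn = 34.2 kcal

(1) reversed and × 3: (-3)·(+19.6) = -58.8 kcal
(2) × 3: (3)·(+20.0) = +60.0 kcal
(3) reversed and × 3: (-3)·(-11.0) = +33.0 kcal
ΔH_rxn = (-3)·(+19.6) + (3)·(+20.0) + (-3)·(-11.0) = 34.2 kcal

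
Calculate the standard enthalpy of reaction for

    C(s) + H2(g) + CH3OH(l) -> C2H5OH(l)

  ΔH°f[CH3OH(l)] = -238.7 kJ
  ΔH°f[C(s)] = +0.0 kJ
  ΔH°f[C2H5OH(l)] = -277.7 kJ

ΔH°rxn = -39.0 kJ

ΔH°rxn = Σ nΔHf°(products) − Σ nΔHf°(reactants).
Products: 1·(-277.7) = -277.7
Reactants: 1·(+0.0) + 1·(+0.0) + 1·(-238.7) = -238.7
ΔH°rxn = (-277.7) − (-238.7) = -39.0 kJ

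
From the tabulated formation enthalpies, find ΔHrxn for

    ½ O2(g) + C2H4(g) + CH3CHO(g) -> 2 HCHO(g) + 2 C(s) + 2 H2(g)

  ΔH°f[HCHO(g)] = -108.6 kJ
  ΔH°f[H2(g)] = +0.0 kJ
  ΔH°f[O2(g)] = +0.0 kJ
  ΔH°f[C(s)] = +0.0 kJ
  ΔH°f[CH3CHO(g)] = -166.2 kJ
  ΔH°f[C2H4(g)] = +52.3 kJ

Products: 2·(-108.6) + 2·(+0.0) + 2·(+0.0) = -217.2
Reactants: 1/2·(+0.0) + 1·(+52.3) + 1·(-166.2) = -113.9
ΔHrxn = (-217.2) − (-113.9) = -103.3 kJ

ΔHrxn = -103.3 kJ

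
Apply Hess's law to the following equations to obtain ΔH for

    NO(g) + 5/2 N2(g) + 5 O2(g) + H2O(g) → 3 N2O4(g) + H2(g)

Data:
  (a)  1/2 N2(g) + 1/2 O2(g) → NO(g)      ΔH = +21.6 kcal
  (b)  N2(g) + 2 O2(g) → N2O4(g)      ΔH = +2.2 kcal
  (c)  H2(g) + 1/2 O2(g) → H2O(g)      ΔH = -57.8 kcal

(a) reversed: -21.6 kcal
(b) × 3: (3)·(+2.2) = +6.6 kcal
(c) reversed: +57.8 kcal
ΔH = (-21.6) + (+6.6) + (+57.8) = 42.8 kcal

ΔH = 42.8 kcal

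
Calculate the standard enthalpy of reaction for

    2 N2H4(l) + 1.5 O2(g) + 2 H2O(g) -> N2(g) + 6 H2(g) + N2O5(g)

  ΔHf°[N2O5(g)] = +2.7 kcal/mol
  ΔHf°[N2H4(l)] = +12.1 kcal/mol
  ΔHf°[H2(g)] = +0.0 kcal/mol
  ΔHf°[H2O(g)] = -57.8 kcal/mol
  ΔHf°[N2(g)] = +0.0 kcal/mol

ΔHrxn = 94.1 kcal/mol

Products: 1·(+0.0) + 6·(+0.0) + 1·(+2.7) = +2.7
Reactants: 2·(+12.1) + 3/2·(+0.0) + 2·(-57.8) = -91.4
ΔHrxn = (+2.7) − (-91.4) = 94.1 kcal/mol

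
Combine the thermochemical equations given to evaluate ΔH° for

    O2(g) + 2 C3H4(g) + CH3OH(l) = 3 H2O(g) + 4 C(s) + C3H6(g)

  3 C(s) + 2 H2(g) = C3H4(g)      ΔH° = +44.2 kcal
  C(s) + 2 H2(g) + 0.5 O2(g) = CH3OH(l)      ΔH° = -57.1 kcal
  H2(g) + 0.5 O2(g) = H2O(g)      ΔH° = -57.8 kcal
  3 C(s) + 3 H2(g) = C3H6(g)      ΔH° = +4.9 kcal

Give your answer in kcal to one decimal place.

ΔH° = -199.8 kcal

equation 1 reversed and × 2: (-2)·(+44.2) = -88.4 kcal
equation 2 reversed: +57.1 kcal
equation 3 × 3: (3)·(-57.8) = -173.4 kcal
equation 4 as written: +4.9 kcal
ΔH° = (-88.4) + (+57.1) + (-173.4) + (+4.9) = -199.8 kcal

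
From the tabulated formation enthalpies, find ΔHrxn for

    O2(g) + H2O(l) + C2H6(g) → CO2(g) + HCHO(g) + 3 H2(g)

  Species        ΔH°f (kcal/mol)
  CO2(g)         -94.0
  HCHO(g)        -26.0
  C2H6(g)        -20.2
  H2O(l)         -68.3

ΔHrxn = -31.5 kcal/mol

Products: 1·(-94.0) + 1·(-26.0) + 3·(+0.0) = -120.0
Reactants: 1·(+0.0) + 1·(-68.3) + 1·(-20.2) = -88.5
ΔHrxn = (-120.0) − (-88.5) = -31.5 kcal/mol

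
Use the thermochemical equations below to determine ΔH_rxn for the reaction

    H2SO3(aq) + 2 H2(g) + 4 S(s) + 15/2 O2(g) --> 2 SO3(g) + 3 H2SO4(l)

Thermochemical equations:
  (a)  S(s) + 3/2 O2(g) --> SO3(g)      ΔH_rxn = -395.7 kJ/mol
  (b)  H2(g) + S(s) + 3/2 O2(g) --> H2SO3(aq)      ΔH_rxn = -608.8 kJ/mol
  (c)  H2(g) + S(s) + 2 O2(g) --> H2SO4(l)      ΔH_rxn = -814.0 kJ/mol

(a) × 2 (scale by 2 for the 2 SO3(g)): (2)·(-395.7) = -791.4 kJ/mol
(b) reversed (reverse to put H2SO3(aq) on the reactant side): +608.8 kJ/mol
(c) × 3 (×3 to match 3 H2SO4(l) in the target): (3)·(-814.0) = -2442.0 kJ/mol
Since enthalpy is a state function, ΔH_rxn = (-791.4) + (+608.8) + (-2442.0) = -2624.6 kJ/mol

ΔH_rxn = -2624.6 kJ/mol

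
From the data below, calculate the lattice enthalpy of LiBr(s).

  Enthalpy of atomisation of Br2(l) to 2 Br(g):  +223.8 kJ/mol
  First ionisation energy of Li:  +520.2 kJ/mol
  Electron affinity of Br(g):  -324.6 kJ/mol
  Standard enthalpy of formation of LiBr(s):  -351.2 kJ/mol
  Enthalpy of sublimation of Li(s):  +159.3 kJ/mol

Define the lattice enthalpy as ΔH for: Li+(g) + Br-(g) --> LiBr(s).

U = -818.0 kJ/mol

ΔHf° = 1·ΔHsub + 1·(ΣIE) + 1/2·D(Br2) + 1·EA + U
-351.2 = 1·(+159.3) + 1·(+520.2) + 1/2·(+223.8) + 1·(-324.6) + U
U = -351.2 − (+466.8) = -818.0 kJ/mol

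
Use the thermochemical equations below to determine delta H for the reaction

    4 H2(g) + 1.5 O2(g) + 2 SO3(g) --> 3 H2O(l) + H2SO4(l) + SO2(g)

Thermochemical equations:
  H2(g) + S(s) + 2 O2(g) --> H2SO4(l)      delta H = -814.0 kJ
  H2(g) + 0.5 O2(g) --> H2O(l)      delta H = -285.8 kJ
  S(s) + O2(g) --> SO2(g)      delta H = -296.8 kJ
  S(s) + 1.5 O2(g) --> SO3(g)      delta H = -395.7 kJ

equation 1 as written (H2SO4(l) already on the product side): -814.0 kJ
equation 2 × 3 (scale by 3 for the 3 H2O(l)): (3)·(-285.8) = -857.4 kJ
equation 3 as written (SO2(g) already on the product side): -296.8 kJ
equation 4 reversed and × 2 (SO3(g) must end up as a reactant; scale by 2 for the 2 SO3(g)): (-2)·(-395.7) = +791.4 kJ
delta H = (-814.0) + (-857.4) + (-296.8) + (+791.4) = -1176.8 kJ

delta H = -1176.8 kJ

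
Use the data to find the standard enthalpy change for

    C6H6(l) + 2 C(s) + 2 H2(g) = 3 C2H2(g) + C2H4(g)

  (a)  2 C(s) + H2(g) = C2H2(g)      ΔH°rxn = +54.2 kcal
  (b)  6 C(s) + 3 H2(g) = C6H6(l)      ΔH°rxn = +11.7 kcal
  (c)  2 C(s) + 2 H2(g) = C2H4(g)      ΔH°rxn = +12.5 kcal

(a) × 3 (×3 to match 3 C2H2(g) in the target): (3)·(+54.2) = +162.6 kcal
(b) reversed (C6H6(l) must end up as a reactant): -11.7 kcal
(c) as written (C2H4(g) already on the product side): +12.5 kcal
Since enthalpy is a state function, ΔH°rxn = (3)·(+54.2) + (-1)·(+11.7) + (1)·(+12.5) = 163.4 kcal

ΔH°rxn = 163.4 kcal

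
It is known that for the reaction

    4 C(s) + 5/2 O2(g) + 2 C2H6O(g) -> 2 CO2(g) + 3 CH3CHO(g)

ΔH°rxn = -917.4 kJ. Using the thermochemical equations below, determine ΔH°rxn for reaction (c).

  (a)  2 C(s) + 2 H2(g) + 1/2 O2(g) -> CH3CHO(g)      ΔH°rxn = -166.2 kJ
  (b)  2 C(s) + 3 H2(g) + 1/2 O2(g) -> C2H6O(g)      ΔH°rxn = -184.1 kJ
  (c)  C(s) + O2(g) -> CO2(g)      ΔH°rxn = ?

ΔH°rxn = -393.5 kJ

(a) × 3 (scale by 3 for the 3 CH3CHO(g)): (3)·(-166.2) = -498.6 kJ
(b) reversed and × 2 (reverse to put C2H6O(g) on the reactant side; ×2 to match 2 C2H6O(g) in the target): (-2)·(-184.1) = +368.2 kJ
(c) × 2 (×2 to match 2 CO2(g) in the target): contributes 2·x
-917.4 = (-498.6) + (+368.2) + 2·x
x = (-917.4 − (-130.4)) / (2) = -393.5 kJ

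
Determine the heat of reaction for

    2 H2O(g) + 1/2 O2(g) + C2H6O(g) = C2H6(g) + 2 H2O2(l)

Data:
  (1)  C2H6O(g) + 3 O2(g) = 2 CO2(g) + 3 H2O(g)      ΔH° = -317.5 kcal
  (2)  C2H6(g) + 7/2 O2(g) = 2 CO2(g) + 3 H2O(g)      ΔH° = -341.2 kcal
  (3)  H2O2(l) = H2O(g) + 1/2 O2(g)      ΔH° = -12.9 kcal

ΔH° = 49.5 kcal

(1) as written (C2H6O(g) already on the reactant side): -317.5 kcal
(2) reversed (reverse to put C2H6(g) on the product side): +341.2 kcal
(3) reversed and × 2 (H2O2(l) must end up as a product; scale by 2 for the 2 H2O2(l)): (-2)·(-12.9) = +25.8 kcal
ΔH° = (1)·(-317.5) + (-1)·(-341.2) + (-2)·(-12.9) = 49.5 kcal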